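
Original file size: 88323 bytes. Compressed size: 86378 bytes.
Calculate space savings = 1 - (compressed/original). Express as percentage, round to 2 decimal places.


ratio = compressed/original = 86378/88323 = 0.977979
savings = 1 - ratio = 1 - 0.977979 = 0.022021
as a percentage: 0.022021 * 100 = 2.2%

Space savings = 1 - 86378/88323 = 2.2%


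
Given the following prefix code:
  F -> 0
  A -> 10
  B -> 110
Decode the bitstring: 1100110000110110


Decoding step by step:
Bits 110 -> B
Bits 0 -> F
Bits 110 -> B
Bits 0 -> F
Bits 0 -> F
Bits 0 -> F
Bits 110 -> B
Bits 110 -> B


Decoded message: BFBFFFBB


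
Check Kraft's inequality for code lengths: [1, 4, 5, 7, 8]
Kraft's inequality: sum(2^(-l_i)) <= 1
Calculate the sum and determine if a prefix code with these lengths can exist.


Sum = 2^(-1) + 2^(-4) + 2^(-5) + 2^(-7) + 2^(-8)
    = 0.5 + 0.0625 + 0.03125 + 0.0078125 + 0.00390625
    = 155/256 = 0.60546875
Since 0.60546875 <= 1, Kraft's inequality IS satisfied.
A prefix code with these lengths CAN exist.

Kraft sum = 0.60546875. Satisfied.


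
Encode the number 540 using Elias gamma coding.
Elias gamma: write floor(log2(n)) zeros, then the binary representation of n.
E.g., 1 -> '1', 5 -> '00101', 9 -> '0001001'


num_bits = floor(log2(540)) + 1 = 10
leading_zeros = num_bits - 1 = 9
binary(540) = 1000011100

Elias gamma(540) = '000000000' + '1000011100' = 0000000001000011100 (19 bits)


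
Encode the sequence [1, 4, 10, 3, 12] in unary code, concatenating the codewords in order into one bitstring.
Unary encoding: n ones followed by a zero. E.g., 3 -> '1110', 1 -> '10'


Encode each number as n ones followed by a terminating 0:
  1 -> 10 (2 bits)
  4 -> 11110 (5 bits)
  10 -> 11111111110 (11 bits)
  3 -> 1110 (4 bits)
  12 -> 1111111111110 (13 bits)
Total length = 2 + 5 + 11 + 4 + 13 = 35 bits.

Unary([1, 4, 10, 3, 12]) = 10111101111111111011101111111111110 (35 bits)


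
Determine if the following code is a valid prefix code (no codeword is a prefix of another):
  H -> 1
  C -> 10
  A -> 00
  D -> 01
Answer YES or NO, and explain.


Checking each pair (does one codeword prefix another?):
  H='1' vs C='10': prefix -- VIOLATION

NO -- this is NOT a valid prefix code. H (1) is a prefix of C (10).


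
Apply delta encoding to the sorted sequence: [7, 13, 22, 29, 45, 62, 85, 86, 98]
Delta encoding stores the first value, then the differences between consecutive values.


First value: 7
Deltas:
  13 - 7 = 6
  22 - 13 = 9
  29 - 22 = 7
  45 - 29 = 16
  62 - 45 = 17
  85 - 62 = 23
  86 - 85 = 1
  98 - 86 = 12


Delta encoded: [7, 6, 9, 7, 16, 17, 23, 1, 12]


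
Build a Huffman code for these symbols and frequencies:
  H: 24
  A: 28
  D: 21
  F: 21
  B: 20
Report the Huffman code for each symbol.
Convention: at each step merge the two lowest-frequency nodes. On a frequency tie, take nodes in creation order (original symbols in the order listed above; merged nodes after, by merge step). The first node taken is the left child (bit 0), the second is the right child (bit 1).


Huffman tree construction:
Step 1: Merge B(20) + D(21) = 41
Step 2: Merge F(21) + H(24) = 45
Step 3: Merge A(28) + (B+D)(41) = 69
Step 4: Merge (F+H)(45) + (A+(B+D))(69) = 114
Read each symbol's code off the tree from the root (left child = 0, right child = 1).

Codes:
  H: 01 (length 2)
  A: 10 (length 2)
  D: 111 (length 3)
  F: 00 (length 2)
  B: 110 (length 3)
Average code length: 269/114 = 2.3596 bits/symbol


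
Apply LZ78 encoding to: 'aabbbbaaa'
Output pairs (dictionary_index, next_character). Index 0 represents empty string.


LZ78 encoding steps:
Dictionary: {0: ''}
Step 1: w='' (idx 0), next='a' -> output (0, 'a'), add 'a' as idx 1
Step 2: w='a' (idx 1), next='b' -> output (1, 'b'), add 'ab' as idx 2
Step 3: w='' (idx 0), next='b' -> output (0, 'b'), add 'b' as idx 3
Step 4: w='b' (idx 3), next='b' -> output (3, 'b'), add 'bb' as idx 4
Step 5: w='a' (idx 1), next='a' -> output (1, 'a'), add 'aa' as idx 5
Step 6: w='a' (idx 1), end of input -> output (1, '')


Encoded: [(0, 'a'), (1, 'b'), (0, 'b'), (3, 'b'), (1, 'a'), (1, '')]


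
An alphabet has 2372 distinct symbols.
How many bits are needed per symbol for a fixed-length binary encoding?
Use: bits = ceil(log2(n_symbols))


log2(2372) = 11.2119
Bracket: 2^11 = 2048 < 2372 <= 2^12 = 4096
So ceil(log2(2372)) = 12

bits = ceil(log2(2372)) = ceil(11.2119) = 12 bits


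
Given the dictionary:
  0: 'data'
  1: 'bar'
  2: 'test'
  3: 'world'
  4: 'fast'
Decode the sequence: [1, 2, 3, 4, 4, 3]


Look up each index in the dictionary:
  1 -> 'bar'
  2 -> 'test'
  3 -> 'world'
  4 -> 'fast'
  4 -> 'fast'
  3 -> 'world'

Decoded: "bar test world fast fast world"


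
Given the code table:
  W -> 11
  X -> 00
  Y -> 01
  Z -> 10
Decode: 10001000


Decoding:
10 -> Z
00 -> X
10 -> Z
00 -> X


Result: ZXZX


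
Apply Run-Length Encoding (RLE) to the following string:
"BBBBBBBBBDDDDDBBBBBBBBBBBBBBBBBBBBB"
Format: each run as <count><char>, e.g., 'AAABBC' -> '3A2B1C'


Scanning runs left to right:
  i=0: run of 'B' x 9 -> '9B'
  i=9: run of 'D' x 5 -> '5D'
  i=14: run of 'B' x 21 -> '21B'

RLE = 9B5D21B


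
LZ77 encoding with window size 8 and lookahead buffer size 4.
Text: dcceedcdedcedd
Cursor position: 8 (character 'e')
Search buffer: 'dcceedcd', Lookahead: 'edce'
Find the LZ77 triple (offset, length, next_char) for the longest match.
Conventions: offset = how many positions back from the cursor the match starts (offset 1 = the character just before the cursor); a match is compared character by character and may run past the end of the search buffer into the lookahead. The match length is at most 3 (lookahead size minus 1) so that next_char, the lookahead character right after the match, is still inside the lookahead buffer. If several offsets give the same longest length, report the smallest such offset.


Try each offset into the search buffer:
  offset=1 (pos 7, char 'd'): match length 0
  offset=2 (pos 6, char 'c'): match length 0
  offset=3 (pos 5, char 'd'): match length 0
  offset=4 (pos 4, char 'e'): match length 3
  offset=5 (pos 3, char 'e'): match length 1
  offset=6 (pos 2, char 'c'): match length 0
  offset=7 (pos 1, char 'c'): match length 0
  offset=8 (pos 0, char 'd'): match length 0
Longest match has length 3 at offset 4.
next_char = character at position 8 + 3 = 11 -> 'e'

Best match: offset=4, length=3 (matching 'edc' starting at position 4)
LZ77 triple: (4, 3, 'e')


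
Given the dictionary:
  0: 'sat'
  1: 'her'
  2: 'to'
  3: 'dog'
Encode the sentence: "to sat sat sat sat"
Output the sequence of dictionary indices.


Look up each word in the dictionary:
  'to' -> 2
  'sat' -> 0
  'sat' -> 0
  'sat' -> 0
  'sat' -> 0

Encoded: [2, 0, 0, 0, 0]


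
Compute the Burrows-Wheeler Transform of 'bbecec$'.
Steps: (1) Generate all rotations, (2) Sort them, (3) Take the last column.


Rotations (sorted):
  0: $bbecec -> last char: c
  1: bbecec$ -> last char: $
  2: becec$b -> last char: b
  3: c$bbece -> last char: e
  4: cec$bbe -> last char: e
  5: ec$bbec -> last char: c
  6: ecec$bb -> last char: b


BWT = c$beecb


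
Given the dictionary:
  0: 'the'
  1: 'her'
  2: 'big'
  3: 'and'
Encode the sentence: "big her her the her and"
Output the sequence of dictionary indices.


Look up each word in the dictionary:
  'big' -> 2
  'her' -> 1
  'her' -> 1
  'the' -> 0
  'her' -> 1
  'and' -> 3

Encoded: [2, 1, 1, 0, 1, 3]


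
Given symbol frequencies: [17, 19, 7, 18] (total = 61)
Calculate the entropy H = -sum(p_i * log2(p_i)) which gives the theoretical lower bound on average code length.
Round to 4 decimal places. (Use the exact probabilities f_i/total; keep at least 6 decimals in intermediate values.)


Per-symbol terms -p_i * log2(p_i) with p_i = f_i/61:
  p = 17/61 = 0.278689: log2(p) = -1.843274, -p*log2(p) = 0.513699
  p = 19/61 = 0.311475: log2(p) = -1.682810, -p*log2(p) = 0.524154
  p = 7/61 = 0.114754: log2(p) = -3.123382, -p*log2(p) = 0.358421
  p = 18/61 = 0.295082: log2(p) = -1.760812, -p*log2(p) = 0.519584
H = 0.513699 + 0.524154 + 0.358421 + 0.519584 = 1.915858

H = 1.9159 bits/symbol


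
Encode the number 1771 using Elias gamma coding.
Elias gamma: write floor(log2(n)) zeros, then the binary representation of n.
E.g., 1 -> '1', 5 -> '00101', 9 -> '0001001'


num_bits = floor(log2(1771)) + 1 = 11
leading_zeros = num_bits - 1 = 10
binary(1771) = 11011101011

Elias gamma(1771) = '0000000000' + '11011101011' = 000000000011011101011 (21 bits)


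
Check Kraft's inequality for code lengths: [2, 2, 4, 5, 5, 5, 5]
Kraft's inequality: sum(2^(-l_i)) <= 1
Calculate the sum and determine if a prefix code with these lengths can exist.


Sum = 2^(-2) + 2^(-2) + 2^(-4) + 2^(-5) + 2^(-5) + 2^(-5) + 2^(-5)
    = 0.25 + 0.25 + 0.0625 + 0.03125 + 0.03125 + 0.03125 + 0.03125
    = 22/32 = 0.6875
Since 0.6875 <= 1, Kraft's inequality IS satisfied.
A prefix code with these lengths CAN exist.

Kraft sum = 0.6875. Satisfied.


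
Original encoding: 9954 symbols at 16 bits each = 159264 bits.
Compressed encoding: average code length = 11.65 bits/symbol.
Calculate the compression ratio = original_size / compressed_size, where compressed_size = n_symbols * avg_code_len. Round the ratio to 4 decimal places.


original_size = n_symbols * orig_bits = 9954 * 16 = 159264 bits
compressed_size = n_symbols * avg_code_len = 9954 * 11.65 = 115964.1 bits
ratio = original_size / compressed_size = 159264 / 115964.1 = 1.3734

Compression ratio = 1.3734


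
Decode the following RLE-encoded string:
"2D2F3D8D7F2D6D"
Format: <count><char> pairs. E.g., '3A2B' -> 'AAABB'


Expanding each <count><char> pair:
  2D -> 'DD'
  2F -> 'FF'
  3D -> 'DDD'
  8D -> 'DDDDDDDD'
  7F -> 'FFFFFFF'
  2D -> 'DD'
  6D -> 'DDDDDD'

Decoded = DDFFDDDDDDDDDDDFFFFFFFDDDDDDDD


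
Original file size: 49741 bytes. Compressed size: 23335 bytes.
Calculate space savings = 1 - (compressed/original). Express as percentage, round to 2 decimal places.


ratio = compressed/original = 23335/49741 = 0.46913
savings = 1 - ratio = 1 - 0.46913 = 0.53087
as a percentage: 0.53087 * 100 = 53.09%

Space savings = 1 - 23335/49741 = 53.09%


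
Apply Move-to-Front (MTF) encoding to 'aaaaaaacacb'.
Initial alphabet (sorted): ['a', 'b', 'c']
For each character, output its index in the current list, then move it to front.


MTF encoding:
'a': index 0 in ['a', 'b', 'c'] -> ['a', 'b', 'c']
'a': index 0 in ['a', 'b', 'c'] -> ['a', 'b', 'c']
'a': index 0 in ['a', 'b', 'c'] -> ['a', 'b', 'c']
'a': index 0 in ['a', 'b', 'c'] -> ['a', 'b', 'c']
'a': index 0 in ['a', 'b', 'c'] -> ['a', 'b', 'c']
'a': index 0 in ['a', 'b', 'c'] -> ['a', 'b', 'c']
'a': index 0 in ['a', 'b', 'c'] -> ['a', 'b', 'c']
'c': index 2 in ['a', 'b', 'c'] -> ['c', 'a', 'b']
'a': index 1 in ['c', 'a', 'b'] -> ['a', 'c', 'b']
'c': index 1 in ['a', 'c', 'b'] -> ['c', 'a', 'b']
'b': index 2 in ['c', 'a', 'b'] -> ['b', 'c', 'a']


Output: [0, 0, 0, 0, 0, 0, 0, 2, 1, 1, 2]


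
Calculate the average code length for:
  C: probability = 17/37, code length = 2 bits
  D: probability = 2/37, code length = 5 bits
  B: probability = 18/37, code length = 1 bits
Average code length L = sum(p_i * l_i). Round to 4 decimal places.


Weighted contributions p_i * l_i:
  C: (17/37) * 2 = 34/37
  D: (2/37) * 5 = 10/37
  B: (18/37) * 1 = 18/37
Sum = (34 + 10 + 18)/37 = 62/37

L = 62/37 = 1.6757 bits/symbol


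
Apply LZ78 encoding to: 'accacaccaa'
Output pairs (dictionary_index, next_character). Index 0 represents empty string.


LZ78 encoding steps:
Dictionary: {0: ''}
Step 1: w='' (idx 0), next='a' -> output (0, 'a'), add 'a' as idx 1
Step 2: w='' (idx 0), next='c' -> output (0, 'c'), add 'c' as idx 2
Step 3: w='c' (idx 2), next='a' -> output (2, 'a'), add 'ca' as idx 3
Step 4: w='ca' (idx 3), next='c' -> output (3, 'c'), add 'cac' as idx 4
Step 5: w='ca' (idx 3), next='a' -> output (3, 'a'), add 'caa' as idx 5


Encoded: [(0, 'a'), (0, 'c'), (2, 'a'), (3, 'c'), (3, 'a')]


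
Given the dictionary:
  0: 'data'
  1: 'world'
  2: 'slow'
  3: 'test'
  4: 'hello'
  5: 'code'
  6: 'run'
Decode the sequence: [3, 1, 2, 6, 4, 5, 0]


Look up each index in the dictionary:
  3 -> 'test'
  1 -> 'world'
  2 -> 'slow'
  6 -> 'run'
  4 -> 'hello'
  5 -> 'code'
  0 -> 'data'

Decoded: "test world slow run hello code data"


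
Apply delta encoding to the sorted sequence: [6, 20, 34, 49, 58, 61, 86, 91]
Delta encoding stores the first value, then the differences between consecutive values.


First value: 6
Deltas:
  20 - 6 = 14
  34 - 20 = 14
  49 - 34 = 15
  58 - 49 = 9
  61 - 58 = 3
  86 - 61 = 25
  91 - 86 = 5


Delta encoded: [6, 14, 14, 15, 9, 3, 25, 5]


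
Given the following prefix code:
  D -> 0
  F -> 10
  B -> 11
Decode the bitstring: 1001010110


Decoding step by step:
Bits 10 -> F
Bits 0 -> D
Bits 10 -> F
Bits 10 -> F
Bits 11 -> B
Bits 0 -> D


Decoded message: FDFFBD


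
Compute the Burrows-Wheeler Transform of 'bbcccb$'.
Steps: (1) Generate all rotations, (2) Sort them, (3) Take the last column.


Rotations (sorted):
  0: $bbcccb -> last char: b
  1: b$bbccc -> last char: c
  2: bbcccb$ -> last char: $
  3: bcccb$b -> last char: b
  4: cb$bbcc -> last char: c
  5: ccb$bbc -> last char: c
  6: cccb$bb -> last char: b


BWT = bc$bccb


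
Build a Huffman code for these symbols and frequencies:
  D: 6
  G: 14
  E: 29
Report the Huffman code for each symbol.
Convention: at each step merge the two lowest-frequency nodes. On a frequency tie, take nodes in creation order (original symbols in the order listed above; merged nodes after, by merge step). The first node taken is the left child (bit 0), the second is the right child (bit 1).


Huffman tree construction:
Step 1: Merge D(6) + G(14) = 20
Step 2: Merge (D+G)(20) + E(29) = 49
Read each symbol's code off the tree from the root (left child = 0, right child = 1).

Codes:
  D: 00 (length 2)
  G: 01 (length 2)
  E: 1 (length 1)
Average code length: 69/49 = 1.4082 bits/symbol


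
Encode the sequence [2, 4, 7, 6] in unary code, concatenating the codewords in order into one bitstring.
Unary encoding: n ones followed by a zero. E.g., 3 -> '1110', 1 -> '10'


Encode each number as n ones followed by a terminating 0:
  2 -> 110 (3 bits)
  4 -> 11110 (5 bits)
  7 -> 11111110 (8 bits)
  6 -> 1111110 (7 bits)
Total length = 3 + 5 + 8 + 7 = 23 bits.

Unary([2, 4, 7, 6]) = 11011110111111101111110 (23 bits)


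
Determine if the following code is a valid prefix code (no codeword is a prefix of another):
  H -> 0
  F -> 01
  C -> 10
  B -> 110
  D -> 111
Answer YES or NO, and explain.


Checking each pair (does one codeword prefix another?):
  H='0' vs F='01': prefix -- VIOLATION

NO -- this is NOT a valid prefix code. H (0) is a prefix of F (01).


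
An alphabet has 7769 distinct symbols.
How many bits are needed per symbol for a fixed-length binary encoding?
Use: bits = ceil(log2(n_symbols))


log2(7769) = 12.9235
Bracket: 2^12 = 4096 < 7769 <= 2^13 = 8192
So ceil(log2(7769)) = 13

bits = ceil(log2(7769)) = ceil(12.9235) = 13 bits


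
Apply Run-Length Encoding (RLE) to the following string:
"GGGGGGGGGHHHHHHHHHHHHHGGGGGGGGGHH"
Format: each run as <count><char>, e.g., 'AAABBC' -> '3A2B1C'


Scanning runs left to right:
  i=0: run of 'G' x 9 -> '9G'
  i=9: run of 'H' x 13 -> '13H'
  i=22: run of 'G' x 9 -> '9G'
  i=31: run of 'H' x 2 -> '2H'

RLE = 9G13H9G2H


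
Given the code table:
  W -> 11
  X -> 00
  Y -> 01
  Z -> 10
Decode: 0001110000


Decoding:
00 -> X
01 -> Y
11 -> W
00 -> X
00 -> X


Result: XYWXX


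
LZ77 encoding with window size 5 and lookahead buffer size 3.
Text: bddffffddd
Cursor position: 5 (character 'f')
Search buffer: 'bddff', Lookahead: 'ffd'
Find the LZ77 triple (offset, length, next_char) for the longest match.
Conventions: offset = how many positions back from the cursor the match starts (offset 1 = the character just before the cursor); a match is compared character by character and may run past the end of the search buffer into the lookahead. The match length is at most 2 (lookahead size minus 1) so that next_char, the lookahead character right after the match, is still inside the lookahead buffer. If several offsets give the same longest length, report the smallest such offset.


Try each offset into the search buffer:
  offset=1 (pos 4, char 'f'): match length 2
  offset=2 (pos 3, char 'f'): match length 2
  offset=3 (pos 2, char 'd'): match length 0
  offset=4 (pos 1, char 'd'): match length 0
  offset=5 (pos 0, char 'b'): match length 0
Longest match has length 2, found at offsets 1, 2; take the smallest, offset 1.
next_char = character at position 5 + 2 = 7 -> 'd'

Best match: offset=1, length=2 (matching 'ff' starting at position 4)
LZ77 triple: (1, 2, 'd')


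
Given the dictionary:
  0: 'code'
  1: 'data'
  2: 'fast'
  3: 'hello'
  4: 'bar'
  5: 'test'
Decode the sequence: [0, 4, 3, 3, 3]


Look up each index in the dictionary:
  0 -> 'code'
  4 -> 'bar'
  3 -> 'hello'
  3 -> 'hello'
  3 -> 'hello'

Decoded: "code bar hello hello hello"


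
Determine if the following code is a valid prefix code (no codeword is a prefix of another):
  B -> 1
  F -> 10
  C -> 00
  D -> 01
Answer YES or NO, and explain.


Checking each pair (does one codeword prefix another?):
  B='1' vs F='10': prefix -- VIOLATION

NO -- this is NOT a valid prefix code. B (1) is a prefix of F (10).


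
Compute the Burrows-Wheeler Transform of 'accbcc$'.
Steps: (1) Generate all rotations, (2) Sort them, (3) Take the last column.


Rotations (sorted):
  0: $accbcc -> last char: c
  1: accbcc$ -> last char: $
  2: bcc$acc -> last char: c
  3: c$accbc -> last char: c
  4: cbcc$ac -> last char: c
  5: cc$accb -> last char: b
  6: ccbcc$a -> last char: a


BWT = c$cccba


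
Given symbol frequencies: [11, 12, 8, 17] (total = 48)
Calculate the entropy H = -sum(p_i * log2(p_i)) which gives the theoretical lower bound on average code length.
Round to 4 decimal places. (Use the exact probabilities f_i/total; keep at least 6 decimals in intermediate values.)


Per-symbol terms -p_i * log2(p_i) with p_i = f_i/48:
  p = 11/48 = 0.229167: log2(p) = -2.125531, -p*log2(p) = 0.487101
  p = 12/48 = 0.250000: log2(p) = -2.000000, -p*log2(p) = 0.500000
  p = 8/48 = 0.166667: log2(p) = -2.584963, -p*log2(p) = 0.430827
  p = 17/48 = 0.354167: log2(p) = -1.497500, -p*log2(p) = 0.530364
H = 0.487101 + 0.500000 + 0.430827 + 0.530364 = 1.948292

H = 1.9483 bits/symbol


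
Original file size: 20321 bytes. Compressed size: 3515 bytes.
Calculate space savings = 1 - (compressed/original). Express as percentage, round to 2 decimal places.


ratio = compressed/original = 3515/20321 = 0.172974
savings = 1 - ratio = 1 - 0.172974 = 0.827026
as a percentage: 0.827026 * 100 = 82.7%

Space savings = 1 - 3515/20321 = 82.7%


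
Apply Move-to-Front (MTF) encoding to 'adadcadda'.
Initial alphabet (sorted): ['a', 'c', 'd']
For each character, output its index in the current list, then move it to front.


MTF encoding:
'a': index 0 in ['a', 'c', 'd'] -> ['a', 'c', 'd']
'd': index 2 in ['a', 'c', 'd'] -> ['d', 'a', 'c']
'a': index 1 in ['d', 'a', 'c'] -> ['a', 'd', 'c']
'd': index 1 in ['a', 'd', 'c'] -> ['d', 'a', 'c']
'c': index 2 in ['d', 'a', 'c'] -> ['c', 'd', 'a']
'a': index 2 in ['c', 'd', 'a'] -> ['a', 'c', 'd']
'd': index 2 in ['a', 'c', 'd'] -> ['d', 'a', 'c']
'd': index 0 in ['d', 'a', 'c'] -> ['d', 'a', 'c']
'a': index 1 in ['d', 'a', 'c'] -> ['a', 'd', 'c']


Output: [0, 2, 1, 1, 2, 2, 2, 0, 1]


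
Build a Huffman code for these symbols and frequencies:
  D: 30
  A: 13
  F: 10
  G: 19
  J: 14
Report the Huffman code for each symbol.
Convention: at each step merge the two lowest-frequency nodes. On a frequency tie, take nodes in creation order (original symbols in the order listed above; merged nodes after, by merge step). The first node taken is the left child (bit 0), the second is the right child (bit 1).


Huffman tree construction:
Step 1: Merge F(10) + A(13) = 23
Step 2: Merge J(14) + G(19) = 33
Step 3: Merge (F+A)(23) + D(30) = 53
Step 4: Merge (J+G)(33) + ((F+A)+D)(53) = 86
Read each symbol's code off the tree from the root (left child = 0, right child = 1).

Codes:
  D: 11 (length 2)
  A: 101 (length 3)
  F: 100 (length 3)
  G: 01 (length 2)
  J: 00 (length 2)
Average code length: 195/86 = 2.2674 bits/symbol


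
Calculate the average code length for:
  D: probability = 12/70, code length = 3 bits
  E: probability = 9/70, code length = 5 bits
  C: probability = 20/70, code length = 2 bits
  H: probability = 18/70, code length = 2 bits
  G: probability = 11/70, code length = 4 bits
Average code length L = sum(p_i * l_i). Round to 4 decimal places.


Weighted contributions p_i * l_i:
  D: (12/70) * 3 = 36/70
  E: (9/70) * 5 = 45/70
  C: (20/70) * 2 = 40/70
  H: (18/70) * 2 = 36/70
  G: (11/70) * 4 = 44/70
Sum = (36 + 45 + 40 + 36 + 44)/70 = 201/70

L = 201/70 = 2.8714 bits/symbol


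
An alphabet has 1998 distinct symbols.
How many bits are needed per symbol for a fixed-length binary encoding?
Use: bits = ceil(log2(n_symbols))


log2(1998) = 10.9643
Bracket: 2^10 = 1024 < 1998 <= 2^11 = 2048
So ceil(log2(1998)) = 11

bits = ceil(log2(1998)) = ceil(10.9643) = 11 bits


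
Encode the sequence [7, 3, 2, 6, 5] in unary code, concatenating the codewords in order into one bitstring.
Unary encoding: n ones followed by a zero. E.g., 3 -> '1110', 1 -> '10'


Encode each number as n ones followed by a terminating 0:
  7 -> 11111110 (8 bits)
  3 -> 1110 (4 bits)
  2 -> 110 (3 bits)
  6 -> 1111110 (7 bits)
  5 -> 111110 (6 bits)
Total length = 8 + 4 + 3 + 7 + 6 = 28 bits.

Unary([7, 3, 2, 6, 5]) = 1111111011101101111110111110 (28 bits)


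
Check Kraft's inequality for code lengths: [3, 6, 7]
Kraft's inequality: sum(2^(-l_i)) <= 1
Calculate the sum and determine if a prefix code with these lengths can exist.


Sum = 2^(-3) + 2^(-6) + 2^(-7)
    = 0.125 + 0.015625 + 0.0078125
    = 19/128 = 0.1484375
Since 0.1484375 <= 1, Kraft's inequality IS satisfied.
A prefix code with these lengths CAN exist.

Kraft sum = 0.1484375. Satisfied.


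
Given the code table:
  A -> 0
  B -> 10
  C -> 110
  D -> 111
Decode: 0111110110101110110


Decoding:
0 -> A
111 -> D
110 -> C
110 -> C
10 -> B
111 -> D
0 -> A
110 -> C


Result: ADCCBDAC


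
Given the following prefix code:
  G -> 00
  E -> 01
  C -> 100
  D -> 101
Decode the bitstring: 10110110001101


Decoding step by step:
Bits 101 -> D
Bits 101 -> D
Bits 100 -> C
Bits 01 -> E
Bits 101 -> D


Decoded message: DDCED


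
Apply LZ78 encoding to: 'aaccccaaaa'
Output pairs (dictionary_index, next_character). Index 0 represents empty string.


LZ78 encoding steps:
Dictionary: {0: ''}
Step 1: w='' (idx 0), next='a' -> output (0, 'a'), add 'a' as idx 1
Step 2: w='a' (idx 1), next='c' -> output (1, 'c'), add 'ac' as idx 2
Step 3: w='' (idx 0), next='c' -> output (0, 'c'), add 'c' as idx 3
Step 4: w='c' (idx 3), next='c' -> output (3, 'c'), add 'cc' as idx 4
Step 5: w='a' (idx 1), next='a' -> output (1, 'a'), add 'aa' as idx 5
Step 6: w='aa' (idx 5), end of input -> output (5, '')


Encoded: [(0, 'a'), (1, 'c'), (0, 'c'), (3, 'c'), (1, 'a'), (5, '')]


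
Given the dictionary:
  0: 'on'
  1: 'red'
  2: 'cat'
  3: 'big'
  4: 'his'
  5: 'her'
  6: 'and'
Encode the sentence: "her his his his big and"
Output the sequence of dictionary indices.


Look up each word in the dictionary:
  'her' -> 5
  'his' -> 4
  'his' -> 4
  'his' -> 4
  'big' -> 3
  'and' -> 6

Encoded: [5, 4, 4, 4, 3, 6]


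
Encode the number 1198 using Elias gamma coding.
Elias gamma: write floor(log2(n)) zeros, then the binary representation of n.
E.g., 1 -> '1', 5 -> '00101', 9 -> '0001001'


num_bits = floor(log2(1198)) + 1 = 11
leading_zeros = num_bits - 1 = 10
binary(1198) = 10010101110

Elias gamma(1198) = '0000000000' + '10010101110' = 000000000010010101110 (21 bits)


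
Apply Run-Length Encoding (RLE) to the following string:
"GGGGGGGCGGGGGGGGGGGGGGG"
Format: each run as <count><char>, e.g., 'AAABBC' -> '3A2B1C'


Scanning runs left to right:
  i=0: run of 'G' x 7 -> '7G'
  i=7: run of 'C' x 1 -> '1C'
  i=8: run of 'G' x 15 -> '15G'

RLE = 7G1C15G


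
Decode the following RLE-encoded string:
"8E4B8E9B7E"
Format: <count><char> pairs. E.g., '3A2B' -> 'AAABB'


Expanding each <count><char> pair:
  8E -> 'EEEEEEEE'
  4B -> 'BBBB'
  8E -> 'EEEEEEEE'
  9B -> 'BBBBBBBBB'
  7E -> 'EEEEEEE'

Decoded = EEEEEEEEBBBBEEEEEEEEBBBBBBBBBEEEEEEE


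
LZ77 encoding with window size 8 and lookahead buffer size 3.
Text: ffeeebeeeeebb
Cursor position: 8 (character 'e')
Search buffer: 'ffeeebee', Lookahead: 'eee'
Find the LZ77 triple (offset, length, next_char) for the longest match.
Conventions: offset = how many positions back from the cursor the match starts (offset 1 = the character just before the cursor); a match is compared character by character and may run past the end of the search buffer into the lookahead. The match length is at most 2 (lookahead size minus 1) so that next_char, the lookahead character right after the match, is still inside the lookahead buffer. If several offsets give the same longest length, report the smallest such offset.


Try each offset into the search buffer:
  offset=1 (pos 7, char 'e'): match length 2
  offset=2 (pos 6, char 'e'): match length 2
  offset=3 (pos 5, char 'b'): match length 0
  offset=4 (pos 4, char 'e'): match length 1
  offset=5 (pos 3, char 'e'): match length 2
  offset=6 (pos 2, char 'e'): match length 2
  offset=7 (pos 1, char 'f'): match length 0
  offset=8 (pos 0, char 'f'): match length 0
Longest match has length 2, found at offsets 1, 2, 5, 6; take the smallest, offset 1.
next_char = character at position 8 + 2 = 10 -> 'e'

Best match: offset=1, length=2 (matching 'ee' starting at position 7)
LZ77 triple: (1, 2, 'e')


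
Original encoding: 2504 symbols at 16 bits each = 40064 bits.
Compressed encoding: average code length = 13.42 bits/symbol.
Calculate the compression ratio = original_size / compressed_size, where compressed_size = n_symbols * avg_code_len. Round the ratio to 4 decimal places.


original_size = n_symbols * orig_bits = 2504 * 16 = 40064 bits
compressed_size = n_symbols * avg_code_len = 2504 * 13.42 = 33603.68 bits
ratio = original_size / compressed_size = 40064 / 33603.68 = 1.1923

Compression ratio = 1.1923


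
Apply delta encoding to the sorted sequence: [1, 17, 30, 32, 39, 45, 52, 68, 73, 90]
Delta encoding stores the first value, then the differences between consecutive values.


First value: 1
Deltas:
  17 - 1 = 16
  30 - 17 = 13
  32 - 30 = 2
  39 - 32 = 7
  45 - 39 = 6
  52 - 45 = 7
  68 - 52 = 16
  73 - 68 = 5
  90 - 73 = 17


Delta encoded: [1, 16, 13, 2, 7, 6, 7, 16, 5, 17]


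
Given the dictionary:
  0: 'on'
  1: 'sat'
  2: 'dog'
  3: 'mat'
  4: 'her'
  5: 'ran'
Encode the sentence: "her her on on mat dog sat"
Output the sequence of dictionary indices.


Look up each word in the dictionary:
  'her' -> 4
  'her' -> 4
  'on' -> 0
  'on' -> 0
  'mat' -> 3
  'dog' -> 2
  'sat' -> 1

Encoded: [4, 4, 0, 0, 3, 2, 1]


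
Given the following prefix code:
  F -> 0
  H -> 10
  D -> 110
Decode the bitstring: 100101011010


Decoding step by step:
Bits 10 -> H
Bits 0 -> F
Bits 10 -> H
Bits 10 -> H
Bits 110 -> D
Bits 10 -> H


Decoded message: HFHHDH


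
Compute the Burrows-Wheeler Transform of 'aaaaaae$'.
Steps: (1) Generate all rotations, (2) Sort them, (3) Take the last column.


Rotations (sorted):
  0: $aaaaaae -> last char: e
  1: aaaaaae$ -> last char: $
  2: aaaaae$a -> last char: a
  3: aaaae$aa -> last char: a
  4: aaae$aaa -> last char: a
  5: aae$aaaa -> last char: a
  6: ae$aaaaa -> last char: a
  7: e$aaaaaa -> last char: a


BWT = e$aaaaaa


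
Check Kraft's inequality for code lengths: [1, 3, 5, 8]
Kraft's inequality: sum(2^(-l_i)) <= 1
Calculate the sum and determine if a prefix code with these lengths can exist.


Sum = 2^(-1) + 2^(-3) + 2^(-5) + 2^(-8)
    = 0.5 + 0.125 + 0.03125 + 0.00390625
    = 169/256 = 0.66015625
Since 0.66015625 <= 1, Kraft's inequality IS satisfied.
A prefix code with these lengths CAN exist.

Kraft sum = 0.66015625. Satisfied.


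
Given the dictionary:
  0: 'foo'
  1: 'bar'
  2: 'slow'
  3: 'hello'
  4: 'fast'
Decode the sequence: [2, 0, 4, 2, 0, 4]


Look up each index in the dictionary:
  2 -> 'slow'
  0 -> 'foo'
  4 -> 'fast'
  2 -> 'slow'
  0 -> 'foo'
  4 -> 'fast'

Decoded: "slow foo fast slow foo fast"


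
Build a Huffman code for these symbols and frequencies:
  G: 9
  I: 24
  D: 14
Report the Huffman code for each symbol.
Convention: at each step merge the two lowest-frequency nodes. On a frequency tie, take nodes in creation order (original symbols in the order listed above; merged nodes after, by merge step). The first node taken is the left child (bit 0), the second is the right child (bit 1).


Huffman tree construction:
Step 1: Merge G(9) + D(14) = 23
Step 2: Merge (G+D)(23) + I(24) = 47
Read each symbol's code off the tree from the root (left child = 0, right child = 1).

Codes:
  G: 00 (length 2)
  I: 1 (length 1)
  D: 01 (length 2)
Average code length: 70/47 = 1.4894 bits/symbol


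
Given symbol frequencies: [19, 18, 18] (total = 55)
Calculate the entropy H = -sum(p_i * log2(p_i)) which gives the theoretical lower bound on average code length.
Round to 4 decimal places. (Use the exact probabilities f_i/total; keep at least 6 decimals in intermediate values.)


Per-symbol terms -p_i * log2(p_i) with p_i = f_i/55:
  p = 19/55 = 0.345455: log2(p) = -1.533432, -p*log2(p) = 0.529731
  p = 18/55 = 0.327273: log2(p) = -1.611435, -p*log2(p) = 0.527379
  p = 18/55 = 0.327273: log2(p) = -1.611435, -p*log2(p) = 0.527379
H = 0.529731 + 0.527379 + 0.527379 = 1.584489

H = 1.5845 bits/symbol


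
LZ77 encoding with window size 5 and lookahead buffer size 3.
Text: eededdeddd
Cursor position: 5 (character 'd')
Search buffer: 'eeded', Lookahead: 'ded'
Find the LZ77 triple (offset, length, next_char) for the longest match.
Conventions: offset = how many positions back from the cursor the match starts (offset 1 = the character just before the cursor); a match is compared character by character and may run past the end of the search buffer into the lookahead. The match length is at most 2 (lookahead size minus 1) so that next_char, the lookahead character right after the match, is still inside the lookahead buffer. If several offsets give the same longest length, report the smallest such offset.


Try each offset into the search buffer:
  offset=1 (pos 4, char 'd'): match length 1
  offset=2 (pos 3, char 'e'): match length 0
  offset=3 (pos 2, char 'd'): match length 2
  offset=4 (pos 1, char 'e'): match length 0
  offset=5 (pos 0, char 'e'): match length 0
Longest match has length 2 at offset 3.
next_char = character at position 5 + 2 = 7 -> 'd'

Best match: offset=3, length=2 (matching 'de' starting at position 2)
LZ77 triple: (3, 2, 'd')


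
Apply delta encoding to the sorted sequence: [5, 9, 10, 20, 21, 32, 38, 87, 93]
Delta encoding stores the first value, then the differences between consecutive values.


First value: 5
Deltas:
  9 - 5 = 4
  10 - 9 = 1
  20 - 10 = 10
  21 - 20 = 1
  32 - 21 = 11
  38 - 32 = 6
  87 - 38 = 49
  93 - 87 = 6


Delta encoded: [5, 4, 1, 10, 1, 11, 6, 49, 6]


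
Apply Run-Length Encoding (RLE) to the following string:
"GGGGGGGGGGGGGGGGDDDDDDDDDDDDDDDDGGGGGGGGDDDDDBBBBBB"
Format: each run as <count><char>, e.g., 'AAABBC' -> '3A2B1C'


Scanning runs left to right:
  i=0: run of 'G' x 16 -> '16G'
  i=16: run of 'D' x 16 -> '16D'
  i=32: run of 'G' x 8 -> '8G'
  i=40: run of 'D' x 5 -> '5D'
  i=45: run of 'B' x 6 -> '6B'

RLE = 16G16D8G5D6B


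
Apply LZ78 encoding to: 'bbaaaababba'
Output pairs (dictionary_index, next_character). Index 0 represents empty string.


LZ78 encoding steps:
Dictionary: {0: ''}
Step 1: w='' (idx 0), next='b' -> output (0, 'b'), add 'b' as idx 1
Step 2: w='b' (idx 1), next='a' -> output (1, 'a'), add 'ba' as idx 2
Step 3: w='' (idx 0), next='a' -> output (0, 'a'), add 'a' as idx 3
Step 4: w='a' (idx 3), next='a' -> output (3, 'a'), add 'aa' as idx 4
Step 5: w='ba' (idx 2), next='b' -> output (2, 'b'), add 'bab' as idx 5
Step 6: w='ba' (idx 2), end of input -> output (2, '')


Encoded: [(0, 'b'), (1, 'a'), (0, 'a'), (3, 'a'), (2, 'b'), (2, '')]


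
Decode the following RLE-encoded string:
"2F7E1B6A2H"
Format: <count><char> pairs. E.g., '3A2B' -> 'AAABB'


Expanding each <count><char> pair:
  2F -> 'FF'
  7E -> 'EEEEEEE'
  1B -> 'B'
  6A -> 'AAAAAA'
  2H -> 'HH'

Decoded = FFEEEEEEEBAAAAAAHH


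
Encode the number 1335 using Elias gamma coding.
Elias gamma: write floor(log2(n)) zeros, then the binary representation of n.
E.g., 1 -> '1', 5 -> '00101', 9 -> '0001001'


num_bits = floor(log2(1335)) + 1 = 11
leading_zeros = num_bits - 1 = 10
binary(1335) = 10100110111

Elias gamma(1335) = '0000000000' + '10100110111' = 000000000010100110111 (21 bits)


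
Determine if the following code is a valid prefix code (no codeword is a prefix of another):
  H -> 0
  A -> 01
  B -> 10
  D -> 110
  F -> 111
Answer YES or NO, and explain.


Checking each pair (does one codeword prefix another?):
  H='0' vs A='01': prefix -- VIOLATION

NO -- this is NOT a valid prefix code. H (0) is a prefix of A (01).


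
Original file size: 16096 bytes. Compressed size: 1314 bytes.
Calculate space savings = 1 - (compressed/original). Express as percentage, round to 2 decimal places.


ratio = compressed/original = 1314/16096 = 0.081635
savings = 1 - ratio = 1 - 0.081635 = 0.918365
as a percentage: 0.918365 * 100 = 91.84%

Space savings = 1 - 1314/16096 = 91.84%


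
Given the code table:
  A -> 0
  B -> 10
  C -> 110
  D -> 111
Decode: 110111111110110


Decoding:
110 -> C
111 -> D
111 -> D
110 -> C
110 -> C


Result: CDDCC


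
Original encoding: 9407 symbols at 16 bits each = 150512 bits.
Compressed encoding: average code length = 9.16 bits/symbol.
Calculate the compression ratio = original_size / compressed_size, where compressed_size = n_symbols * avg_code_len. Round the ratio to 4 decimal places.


original_size = n_symbols * orig_bits = 9407 * 16 = 150512 bits
compressed_size = n_symbols * avg_code_len = 9407 * 9.16 = 86168.12 bits
ratio = original_size / compressed_size = 150512 / 86168.12 = 1.7467

Compression ratio = 1.7467


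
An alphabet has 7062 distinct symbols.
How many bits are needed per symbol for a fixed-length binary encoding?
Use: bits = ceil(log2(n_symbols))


log2(7062) = 12.7859
Bracket: 2^12 = 4096 < 7062 <= 2^13 = 8192
So ceil(log2(7062)) = 13

bits = ceil(log2(7062)) = ceil(12.7859) = 13 bits


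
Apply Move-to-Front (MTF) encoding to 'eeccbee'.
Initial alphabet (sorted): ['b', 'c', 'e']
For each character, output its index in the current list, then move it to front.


MTF encoding:
'e': index 2 in ['b', 'c', 'e'] -> ['e', 'b', 'c']
'e': index 0 in ['e', 'b', 'c'] -> ['e', 'b', 'c']
'c': index 2 in ['e', 'b', 'c'] -> ['c', 'e', 'b']
'c': index 0 in ['c', 'e', 'b'] -> ['c', 'e', 'b']
'b': index 2 in ['c', 'e', 'b'] -> ['b', 'c', 'e']
'e': index 2 in ['b', 'c', 'e'] -> ['e', 'b', 'c']
'e': index 0 in ['e', 'b', 'c'] -> ['e', 'b', 'c']


Output: [2, 0, 2, 0, 2, 2, 0]


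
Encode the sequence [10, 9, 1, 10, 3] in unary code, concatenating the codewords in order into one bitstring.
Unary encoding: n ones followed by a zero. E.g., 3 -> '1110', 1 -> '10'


Encode each number as n ones followed by a terminating 0:
  10 -> 11111111110 (11 bits)
  9 -> 1111111110 (10 bits)
  1 -> 10 (2 bits)
  10 -> 11111111110 (11 bits)
  3 -> 1110 (4 bits)
Total length = 11 + 10 + 2 + 11 + 4 = 38 bits.

Unary([10, 9, 1, 10, 3]) = 11111111110111111111010111111111101110 (38 bits)


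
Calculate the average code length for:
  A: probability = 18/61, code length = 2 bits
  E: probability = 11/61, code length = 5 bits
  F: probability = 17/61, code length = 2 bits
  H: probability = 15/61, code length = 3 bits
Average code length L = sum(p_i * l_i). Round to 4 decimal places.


Weighted contributions p_i * l_i:
  A: (18/61) * 2 = 36/61
  E: (11/61) * 5 = 55/61
  F: (17/61) * 2 = 34/61
  H: (15/61) * 3 = 45/61
Sum = (36 + 55 + 34 + 45)/61 = 170/61

L = 170/61 = 2.7869 bits/symbol


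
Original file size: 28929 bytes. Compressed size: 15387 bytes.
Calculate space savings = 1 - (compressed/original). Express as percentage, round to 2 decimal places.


ratio = compressed/original = 15387/28929 = 0.531888
savings = 1 - ratio = 1 - 0.531888 = 0.468112
as a percentage: 0.468112 * 100 = 46.81%

Space savings = 1 - 15387/28929 = 46.81%


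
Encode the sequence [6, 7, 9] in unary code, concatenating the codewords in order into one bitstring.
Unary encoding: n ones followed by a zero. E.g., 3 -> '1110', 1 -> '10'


Encode each number as n ones followed by a terminating 0:
  6 -> 1111110 (7 bits)
  7 -> 11111110 (8 bits)
  9 -> 1111111110 (10 bits)
Total length = 7 + 8 + 10 = 25 bits.

Unary([6, 7, 9]) = 1111110111111101111111110 (25 bits)


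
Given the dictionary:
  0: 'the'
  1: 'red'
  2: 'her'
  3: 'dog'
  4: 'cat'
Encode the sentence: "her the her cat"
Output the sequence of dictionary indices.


Look up each word in the dictionary:
  'her' -> 2
  'the' -> 0
  'her' -> 2
  'cat' -> 4

Encoded: [2, 0, 2, 4]


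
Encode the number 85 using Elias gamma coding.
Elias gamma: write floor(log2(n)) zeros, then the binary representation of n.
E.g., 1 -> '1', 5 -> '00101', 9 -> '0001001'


num_bits = floor(log2(85)) + 1 = 7
leading_zeros = num_bits - 1 = 6
binary(85) = 1010101

Elias gamma(85) = '000000' + '1010101' = 0000001010101 (13 bits)


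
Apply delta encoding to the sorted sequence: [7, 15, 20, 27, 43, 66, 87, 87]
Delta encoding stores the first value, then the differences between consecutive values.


First value: 7
Deltas:
  15 - 7 = 8
  20 - 15 = 5
  27 - 20 = 7
  43 - 27 = 16
  66 - 43 = 23
  87 - 66 = 21
  87 - 87 = 0


Delta encoded: [7, 8, 5, 7, 16, 23, 21, 0]


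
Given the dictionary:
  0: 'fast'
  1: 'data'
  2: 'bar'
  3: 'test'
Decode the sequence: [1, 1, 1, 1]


Look up each index in the dictionary:
  1 -> 'data'
  1 -> 'data'
  1 -> 'data'
  1 -> 'data'

Decoded: "data data data data"


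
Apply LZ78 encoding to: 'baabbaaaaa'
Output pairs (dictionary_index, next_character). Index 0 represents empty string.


LZ78 encoding steps:
Dictionary: {0: ''}
Step 1: w='' (idx 0), next='b' -> output (0, 'b'), add 'b' as idx 1
Step 2: w='' (idx 0), next='a' -> output (0, 'a'), add 'a' as idx 2
Step 3: w='a' (idx 2), next='b' -> output (2, 'b'), add 'ab' as idx 3
Step 4: w='b' (idx 1), next='a' -> output (1, 'a'), add 'ba' as idx 4
Step 5: w='a' (idx 2), next='a' -> output (2, 'a'), add 'aa' as idx 5
Step 6: w='aa' (idx 5), end of input -> output (5, '')


Encoded: [(0, 'b'), (0, 'a'), (2, 'b'), (1, 'a'), (2, 'a'), (5, '')]


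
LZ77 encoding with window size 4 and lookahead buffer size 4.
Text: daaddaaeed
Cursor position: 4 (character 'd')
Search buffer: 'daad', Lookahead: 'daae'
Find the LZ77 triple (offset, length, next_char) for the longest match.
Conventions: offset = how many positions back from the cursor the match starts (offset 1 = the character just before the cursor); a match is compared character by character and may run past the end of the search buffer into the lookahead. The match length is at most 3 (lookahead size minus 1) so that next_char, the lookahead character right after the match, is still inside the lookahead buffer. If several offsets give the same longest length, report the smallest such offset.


Try each offset into the search buffer:
  offset=1 (pos 3, char 'd'): match length 1
  offset=2 (pos 2, char 'a'): match length 0
  offset=3 (pos 1, char 'a'): match length 0
  offset=4 (pos 0, char 'd'): match length 3
Longest match has length 3 at offset 4.
next_char = character at position 4 + 3 = 7 -> 'e'

Best match: offset=4, length=3 (matching 'daa' starting at position 0)
LZ77 triple: (4, 3, 'e')


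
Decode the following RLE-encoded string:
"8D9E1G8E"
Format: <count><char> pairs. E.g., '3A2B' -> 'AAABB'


Expanding each <count><char> pair:
  8D -> 'DDDDDDDD'
  9E -> 'EEEEEEEEE'
  1G -> 'G'
  8E -> 'EEEEEEEE'

Decoded = DDDDDDDDEEEEEEEEEGEEEEEEEE
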